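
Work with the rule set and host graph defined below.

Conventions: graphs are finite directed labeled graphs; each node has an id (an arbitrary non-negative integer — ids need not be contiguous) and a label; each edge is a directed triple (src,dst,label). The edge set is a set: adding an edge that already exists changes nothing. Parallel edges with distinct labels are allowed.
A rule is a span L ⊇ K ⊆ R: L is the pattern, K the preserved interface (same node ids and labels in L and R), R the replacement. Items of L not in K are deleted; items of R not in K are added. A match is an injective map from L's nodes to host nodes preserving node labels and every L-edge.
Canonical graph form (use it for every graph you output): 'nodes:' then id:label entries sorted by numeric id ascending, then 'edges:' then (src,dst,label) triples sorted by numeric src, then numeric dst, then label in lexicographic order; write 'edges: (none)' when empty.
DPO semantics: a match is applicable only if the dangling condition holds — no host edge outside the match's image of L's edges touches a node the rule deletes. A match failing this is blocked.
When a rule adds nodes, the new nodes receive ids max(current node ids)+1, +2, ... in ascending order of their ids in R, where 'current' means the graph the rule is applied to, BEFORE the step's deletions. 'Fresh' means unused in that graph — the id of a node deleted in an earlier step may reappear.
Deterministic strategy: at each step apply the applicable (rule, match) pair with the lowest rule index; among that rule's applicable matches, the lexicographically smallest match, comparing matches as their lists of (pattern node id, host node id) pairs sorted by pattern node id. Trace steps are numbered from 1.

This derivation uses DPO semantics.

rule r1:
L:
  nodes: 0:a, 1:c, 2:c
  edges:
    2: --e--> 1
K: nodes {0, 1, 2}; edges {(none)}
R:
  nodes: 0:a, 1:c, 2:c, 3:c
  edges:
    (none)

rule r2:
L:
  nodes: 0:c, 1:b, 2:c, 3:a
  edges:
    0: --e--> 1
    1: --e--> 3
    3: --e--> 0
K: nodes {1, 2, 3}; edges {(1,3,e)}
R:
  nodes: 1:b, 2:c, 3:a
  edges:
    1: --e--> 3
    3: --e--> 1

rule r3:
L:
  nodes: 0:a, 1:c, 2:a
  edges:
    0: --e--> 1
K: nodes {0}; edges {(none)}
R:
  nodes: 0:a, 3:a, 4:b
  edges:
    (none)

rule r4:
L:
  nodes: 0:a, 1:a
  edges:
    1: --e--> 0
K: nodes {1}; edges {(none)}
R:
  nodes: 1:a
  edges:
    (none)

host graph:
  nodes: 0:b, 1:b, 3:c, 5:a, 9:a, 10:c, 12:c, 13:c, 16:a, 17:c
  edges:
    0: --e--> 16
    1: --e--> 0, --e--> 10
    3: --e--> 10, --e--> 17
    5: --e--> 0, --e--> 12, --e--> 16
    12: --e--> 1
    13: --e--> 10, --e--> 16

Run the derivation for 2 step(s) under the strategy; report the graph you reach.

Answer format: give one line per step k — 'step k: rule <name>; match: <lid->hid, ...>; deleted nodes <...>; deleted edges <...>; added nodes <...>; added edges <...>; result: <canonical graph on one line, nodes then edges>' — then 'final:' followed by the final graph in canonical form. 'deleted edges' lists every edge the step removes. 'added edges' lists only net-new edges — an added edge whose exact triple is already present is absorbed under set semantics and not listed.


step 1: rule r1; match: 0->5, 1->10, 2->3; deleted nodes (none); deleted edges (3,10,e); added nodes 18; added edges (none); result: nodes: 0:b, 1:b, 3:c, 5:a, 9:a, 10:c, 12:c, 13:c, 16:a, 17:c, 18:c edges: (0,16,e); (1,0,e); (1,10,e); (3,17,e); (5,0,e); (5,12,e); (5,16,e); (12,1,e); (13,10,e); (13,16,e)
step 2: rule r1; match: 0->5, 1->10, 2->13; deleted nodes (none); deleted edges (13,10,e); added nodes 19; added edges (none); result: nodes: 0:b, 1:b, 3:c, 5:a, 9:a, 10:c, 12:c, 13:c, 16:a, 17:c, 18:c, 19:c edges: (0,16,e); (1,0,e); (1,10,e); (3,17,e); (5,0,e); (5,12,e); (5,16,e); (12,1,e); (13,16,e)
final:
nodes: 0:b, 1:b, 3:c, 5:a, 9:a, 10:c, 12:c, 13:c, 16:a, 17:c, 18:c, 19:c
edges: (0,16,e); (1,0,e); (1,10,e); (3,17,e); (5,0,e); (5,12,e); (5,16,e); (12,1,e); (13,16,e)


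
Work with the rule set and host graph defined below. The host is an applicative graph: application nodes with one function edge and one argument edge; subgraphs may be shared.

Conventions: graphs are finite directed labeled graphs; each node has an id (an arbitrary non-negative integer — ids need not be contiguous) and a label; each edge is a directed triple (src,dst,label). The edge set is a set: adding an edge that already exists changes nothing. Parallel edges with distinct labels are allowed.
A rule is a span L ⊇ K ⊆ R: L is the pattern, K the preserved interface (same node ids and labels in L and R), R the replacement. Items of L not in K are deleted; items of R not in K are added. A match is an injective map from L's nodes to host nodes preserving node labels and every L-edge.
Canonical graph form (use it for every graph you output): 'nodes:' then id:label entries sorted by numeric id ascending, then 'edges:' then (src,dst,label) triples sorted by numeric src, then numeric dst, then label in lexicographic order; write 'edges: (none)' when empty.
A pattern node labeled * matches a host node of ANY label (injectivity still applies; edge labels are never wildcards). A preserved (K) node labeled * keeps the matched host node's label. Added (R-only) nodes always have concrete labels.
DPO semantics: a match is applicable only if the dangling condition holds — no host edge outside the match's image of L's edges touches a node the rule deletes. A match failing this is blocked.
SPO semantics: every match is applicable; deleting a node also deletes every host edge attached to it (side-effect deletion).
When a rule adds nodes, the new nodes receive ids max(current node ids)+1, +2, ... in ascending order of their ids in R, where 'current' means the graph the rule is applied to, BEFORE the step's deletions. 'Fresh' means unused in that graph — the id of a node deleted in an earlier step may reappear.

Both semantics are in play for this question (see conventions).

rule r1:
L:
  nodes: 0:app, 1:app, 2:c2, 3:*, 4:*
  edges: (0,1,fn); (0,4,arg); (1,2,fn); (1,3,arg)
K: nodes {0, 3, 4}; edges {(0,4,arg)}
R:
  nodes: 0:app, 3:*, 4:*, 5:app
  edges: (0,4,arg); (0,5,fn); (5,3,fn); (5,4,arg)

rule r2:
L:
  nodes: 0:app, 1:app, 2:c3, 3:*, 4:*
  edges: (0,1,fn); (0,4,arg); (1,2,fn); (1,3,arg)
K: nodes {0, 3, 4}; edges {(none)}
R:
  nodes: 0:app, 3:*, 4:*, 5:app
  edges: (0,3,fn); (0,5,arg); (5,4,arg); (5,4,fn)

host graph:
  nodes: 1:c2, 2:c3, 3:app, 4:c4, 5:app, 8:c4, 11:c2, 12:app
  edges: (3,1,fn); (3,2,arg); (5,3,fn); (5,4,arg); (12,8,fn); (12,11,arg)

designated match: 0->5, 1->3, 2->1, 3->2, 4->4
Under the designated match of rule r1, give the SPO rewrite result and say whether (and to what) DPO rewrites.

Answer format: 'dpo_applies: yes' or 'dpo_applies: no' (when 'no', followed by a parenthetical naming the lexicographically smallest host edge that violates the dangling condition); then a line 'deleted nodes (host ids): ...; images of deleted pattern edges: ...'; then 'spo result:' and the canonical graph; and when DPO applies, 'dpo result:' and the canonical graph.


dpo_applies: yes
deleted nodes (host ids): 1, 3; images of deleted pattern edges: (3,1,fn); (3,2,arg); (5,3,fn)
spo result:
nodes: 2:c3, 4:c4, 5:app, 8:c4, 11:c2, 12:app, 13:app
edges: (5,4,arg); (5,13,fn); (12,8,fn); (12,11,arg); (13,2,fn); (13,4,arg)
dpo result:
nodes: 2:c3, 4:c4, 5:app, 8:c4, 11:c2, 12:app, 13:app
edges: (5,4,arg); (5,13,fn); (12,8,fn); (12,11,arg); (13,2,fn); (13,4,arg)


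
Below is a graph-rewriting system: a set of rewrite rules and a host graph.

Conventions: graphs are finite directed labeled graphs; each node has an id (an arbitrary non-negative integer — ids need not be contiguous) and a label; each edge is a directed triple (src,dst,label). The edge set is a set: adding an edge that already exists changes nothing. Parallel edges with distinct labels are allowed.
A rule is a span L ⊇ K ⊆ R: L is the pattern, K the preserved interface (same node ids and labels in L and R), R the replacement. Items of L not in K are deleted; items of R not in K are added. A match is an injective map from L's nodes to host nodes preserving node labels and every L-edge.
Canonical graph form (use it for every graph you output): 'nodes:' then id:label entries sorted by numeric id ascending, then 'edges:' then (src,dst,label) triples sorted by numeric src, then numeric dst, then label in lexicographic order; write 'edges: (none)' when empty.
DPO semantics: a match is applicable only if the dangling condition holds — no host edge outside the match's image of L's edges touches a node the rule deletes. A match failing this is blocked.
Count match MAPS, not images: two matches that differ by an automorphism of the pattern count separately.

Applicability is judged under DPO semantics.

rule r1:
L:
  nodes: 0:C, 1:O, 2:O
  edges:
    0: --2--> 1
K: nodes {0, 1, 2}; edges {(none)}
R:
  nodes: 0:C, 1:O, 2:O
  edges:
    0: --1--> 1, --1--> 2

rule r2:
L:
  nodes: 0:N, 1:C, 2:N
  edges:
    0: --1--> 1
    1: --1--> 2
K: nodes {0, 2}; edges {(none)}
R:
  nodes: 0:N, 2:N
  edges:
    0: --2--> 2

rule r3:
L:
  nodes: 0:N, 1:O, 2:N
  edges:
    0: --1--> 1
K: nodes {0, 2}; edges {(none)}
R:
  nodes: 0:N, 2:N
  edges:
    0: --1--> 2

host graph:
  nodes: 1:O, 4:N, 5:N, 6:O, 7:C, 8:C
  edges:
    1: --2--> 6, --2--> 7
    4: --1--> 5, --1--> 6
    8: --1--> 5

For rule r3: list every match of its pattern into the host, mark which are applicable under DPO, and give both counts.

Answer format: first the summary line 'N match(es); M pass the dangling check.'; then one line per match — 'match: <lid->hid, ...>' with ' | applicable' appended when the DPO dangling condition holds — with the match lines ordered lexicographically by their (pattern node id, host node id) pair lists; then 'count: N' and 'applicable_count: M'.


1 match(es); 0 pass the dangling check.
match: 0->4, 1->6, 2->5
count: 1
applicable_count: 0


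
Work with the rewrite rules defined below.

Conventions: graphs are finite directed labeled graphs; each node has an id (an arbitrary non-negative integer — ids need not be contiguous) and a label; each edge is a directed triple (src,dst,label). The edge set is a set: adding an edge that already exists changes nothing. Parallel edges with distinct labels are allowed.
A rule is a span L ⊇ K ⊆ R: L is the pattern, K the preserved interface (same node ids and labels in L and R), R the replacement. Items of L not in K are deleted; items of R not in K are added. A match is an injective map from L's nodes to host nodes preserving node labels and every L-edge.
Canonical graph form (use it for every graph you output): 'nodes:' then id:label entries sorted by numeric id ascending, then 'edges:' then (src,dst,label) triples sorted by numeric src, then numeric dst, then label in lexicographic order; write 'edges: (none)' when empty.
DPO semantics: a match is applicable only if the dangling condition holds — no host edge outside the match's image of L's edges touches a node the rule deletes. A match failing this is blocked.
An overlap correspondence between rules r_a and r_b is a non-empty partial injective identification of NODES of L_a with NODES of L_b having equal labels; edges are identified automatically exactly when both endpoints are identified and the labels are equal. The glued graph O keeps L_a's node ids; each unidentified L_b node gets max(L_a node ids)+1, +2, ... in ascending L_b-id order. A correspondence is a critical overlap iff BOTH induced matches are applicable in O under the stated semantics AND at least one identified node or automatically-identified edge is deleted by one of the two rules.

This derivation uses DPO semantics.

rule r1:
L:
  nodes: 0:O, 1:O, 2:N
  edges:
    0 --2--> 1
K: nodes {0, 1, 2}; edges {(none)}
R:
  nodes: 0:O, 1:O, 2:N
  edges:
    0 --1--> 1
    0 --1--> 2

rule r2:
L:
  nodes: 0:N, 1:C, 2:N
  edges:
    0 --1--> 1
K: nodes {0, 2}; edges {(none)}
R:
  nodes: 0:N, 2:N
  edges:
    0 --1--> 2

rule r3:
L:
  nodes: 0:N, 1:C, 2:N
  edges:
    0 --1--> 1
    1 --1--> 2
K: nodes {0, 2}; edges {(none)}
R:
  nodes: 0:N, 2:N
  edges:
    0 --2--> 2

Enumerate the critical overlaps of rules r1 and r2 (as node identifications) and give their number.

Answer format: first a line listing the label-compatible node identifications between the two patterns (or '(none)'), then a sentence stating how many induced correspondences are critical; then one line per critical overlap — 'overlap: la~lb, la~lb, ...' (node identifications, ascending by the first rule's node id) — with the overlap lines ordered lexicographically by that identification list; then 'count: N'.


label-compatible node identifications between L(r1) and L(r2): 2~0, 2~2
0 of the induced correspondences are critical overlaps of r1 and r2.
count: 0


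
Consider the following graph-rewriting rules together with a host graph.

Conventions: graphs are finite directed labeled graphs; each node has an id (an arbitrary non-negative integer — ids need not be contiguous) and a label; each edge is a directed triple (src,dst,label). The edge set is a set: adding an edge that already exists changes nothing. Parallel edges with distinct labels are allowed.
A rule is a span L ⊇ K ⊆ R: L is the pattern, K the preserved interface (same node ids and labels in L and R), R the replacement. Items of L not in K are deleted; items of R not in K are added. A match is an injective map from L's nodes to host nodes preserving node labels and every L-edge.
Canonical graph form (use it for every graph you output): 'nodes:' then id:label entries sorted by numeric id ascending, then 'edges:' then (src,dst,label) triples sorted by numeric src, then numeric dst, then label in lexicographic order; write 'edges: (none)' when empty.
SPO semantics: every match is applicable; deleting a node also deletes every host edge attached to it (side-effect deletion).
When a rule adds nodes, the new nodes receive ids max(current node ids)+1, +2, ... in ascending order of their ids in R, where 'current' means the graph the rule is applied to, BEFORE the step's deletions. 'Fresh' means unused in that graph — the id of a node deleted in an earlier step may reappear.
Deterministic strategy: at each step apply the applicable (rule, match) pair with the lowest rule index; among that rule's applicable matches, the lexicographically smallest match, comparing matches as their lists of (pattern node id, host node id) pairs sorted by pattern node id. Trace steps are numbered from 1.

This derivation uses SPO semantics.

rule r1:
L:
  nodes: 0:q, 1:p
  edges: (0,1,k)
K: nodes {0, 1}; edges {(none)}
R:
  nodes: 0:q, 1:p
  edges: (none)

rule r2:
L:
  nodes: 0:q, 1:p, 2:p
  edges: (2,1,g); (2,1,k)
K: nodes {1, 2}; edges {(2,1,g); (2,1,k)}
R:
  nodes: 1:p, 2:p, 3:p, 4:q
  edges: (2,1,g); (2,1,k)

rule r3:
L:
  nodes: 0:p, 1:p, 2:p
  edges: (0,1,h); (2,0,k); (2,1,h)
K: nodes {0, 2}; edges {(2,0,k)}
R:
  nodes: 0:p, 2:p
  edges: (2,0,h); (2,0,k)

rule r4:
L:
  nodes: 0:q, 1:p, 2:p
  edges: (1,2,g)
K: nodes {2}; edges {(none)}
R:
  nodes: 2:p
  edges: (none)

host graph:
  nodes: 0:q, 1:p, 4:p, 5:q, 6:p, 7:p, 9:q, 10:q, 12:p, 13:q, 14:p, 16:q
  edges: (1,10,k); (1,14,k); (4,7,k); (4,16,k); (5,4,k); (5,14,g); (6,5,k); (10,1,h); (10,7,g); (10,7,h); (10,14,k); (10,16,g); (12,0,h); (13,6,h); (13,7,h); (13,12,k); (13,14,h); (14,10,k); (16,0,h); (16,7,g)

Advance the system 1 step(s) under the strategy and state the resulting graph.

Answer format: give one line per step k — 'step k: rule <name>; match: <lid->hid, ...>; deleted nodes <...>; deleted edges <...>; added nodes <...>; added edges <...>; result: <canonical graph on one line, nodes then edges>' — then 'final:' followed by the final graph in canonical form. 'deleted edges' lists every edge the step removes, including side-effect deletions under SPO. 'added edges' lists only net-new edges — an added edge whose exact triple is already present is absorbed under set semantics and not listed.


step 1: rule r1; match: 0->5, 1->4; deleted nodes (none); deleted edges (5,4,k); added nodes (none); added edges (none); result: nodes: 0:q, 1:p, 4:p, 5:q, 6:p, 7:p, 9:q, 10:q, 12:p, 13:q, 14:p, 16:q edges: (1,10,k); (1,14,k); (4,7,k); (4,16,k); (5,14,g); (6,5,k); (10,1,h); (10,7,g); (10,7,h); (10,14,k); (10,16,g); (12,0,h); (13,6,h); (13,7,h); (13,12,k); (13,14,h); (14,10,k); (16,0,h); (16,7,g)
final:
nodes: 0:q, 1:p, 4:p, 5:q, 6:p, 7:p, 9:q, 10:q, 12:p, 13:q, 14:p, 16:q
edges: (1,10,k); (1,14,k); (4,7,k); (4,16,k); (5,14,g); (6,5,k); (10,1,h); (10,7,g); (10,7,h); (10,14,k); (10,16,g); (12,0,h); (13,6,h); (13,7,h); (13,12,k); (13,14,h); (14,10,k); (16,0,h); (16,7,g)


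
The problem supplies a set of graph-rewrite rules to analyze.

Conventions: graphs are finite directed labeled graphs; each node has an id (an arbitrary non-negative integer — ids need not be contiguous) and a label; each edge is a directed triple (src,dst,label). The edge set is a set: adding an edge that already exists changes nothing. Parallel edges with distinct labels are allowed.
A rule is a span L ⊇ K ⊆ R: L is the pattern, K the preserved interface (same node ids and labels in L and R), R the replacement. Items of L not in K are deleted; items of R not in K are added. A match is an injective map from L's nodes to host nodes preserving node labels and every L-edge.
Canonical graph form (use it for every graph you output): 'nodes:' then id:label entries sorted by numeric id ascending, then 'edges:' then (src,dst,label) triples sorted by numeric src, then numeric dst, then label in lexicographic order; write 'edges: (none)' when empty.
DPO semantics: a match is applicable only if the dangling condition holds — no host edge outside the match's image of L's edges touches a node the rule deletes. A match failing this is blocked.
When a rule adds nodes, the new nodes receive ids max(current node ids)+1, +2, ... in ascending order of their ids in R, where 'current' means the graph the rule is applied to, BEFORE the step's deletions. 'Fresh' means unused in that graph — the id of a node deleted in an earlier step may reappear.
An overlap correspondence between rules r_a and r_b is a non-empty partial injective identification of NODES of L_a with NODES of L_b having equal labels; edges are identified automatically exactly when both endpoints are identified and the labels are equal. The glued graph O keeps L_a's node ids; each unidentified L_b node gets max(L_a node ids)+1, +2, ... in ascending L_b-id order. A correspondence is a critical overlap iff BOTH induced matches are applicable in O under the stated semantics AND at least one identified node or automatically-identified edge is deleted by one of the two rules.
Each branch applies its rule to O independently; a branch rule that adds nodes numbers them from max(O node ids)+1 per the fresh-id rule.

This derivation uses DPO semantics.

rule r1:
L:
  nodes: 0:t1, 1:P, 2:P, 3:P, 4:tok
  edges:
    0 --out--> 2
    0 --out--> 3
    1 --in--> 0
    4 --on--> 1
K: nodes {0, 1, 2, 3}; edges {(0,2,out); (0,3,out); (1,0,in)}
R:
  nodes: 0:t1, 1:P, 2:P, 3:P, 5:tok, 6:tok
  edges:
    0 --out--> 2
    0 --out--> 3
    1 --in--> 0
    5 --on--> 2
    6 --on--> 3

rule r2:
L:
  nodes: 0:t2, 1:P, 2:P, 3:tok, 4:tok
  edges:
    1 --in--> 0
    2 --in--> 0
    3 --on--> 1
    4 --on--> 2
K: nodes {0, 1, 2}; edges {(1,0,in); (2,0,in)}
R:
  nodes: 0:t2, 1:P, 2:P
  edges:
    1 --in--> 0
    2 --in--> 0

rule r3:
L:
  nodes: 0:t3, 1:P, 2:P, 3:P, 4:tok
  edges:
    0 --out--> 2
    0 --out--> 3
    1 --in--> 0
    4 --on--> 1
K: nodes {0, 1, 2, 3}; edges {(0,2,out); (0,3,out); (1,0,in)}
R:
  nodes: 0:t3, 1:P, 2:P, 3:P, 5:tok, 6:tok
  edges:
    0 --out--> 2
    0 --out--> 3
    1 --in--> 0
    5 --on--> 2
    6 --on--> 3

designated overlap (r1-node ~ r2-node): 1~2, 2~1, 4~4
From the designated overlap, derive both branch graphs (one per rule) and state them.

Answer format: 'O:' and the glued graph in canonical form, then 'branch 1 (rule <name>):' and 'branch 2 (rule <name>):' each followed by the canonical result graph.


O:
nodes: 0:t1, 1:P, 2:P, 3:P, 4:tok, 5:t2, 6:tok
edges: (0,2,out); (0,3,out); (1,0,in); (1,5,in); (2,5,in); (4,1,on); (6,2,on)
branch 1 (rule r1):
nodes: 0:t1, 1:P, 2:P, 3:P, 5:t2, 6:tok, 7:tok, 8:tok
edges: (0,2,out); (0,3,out); (1,0,in); (1,5,in); (2,5,in); (6,2,on); (7,2,on); (8,3,on)
branch 2 (rule r2):
nodes: 0:t1, 1:P, 2:P, 3:P, 5:t2
edges: (0,2,out); (0,3,out); (1,0,in); (1,5,in); (2,5,in)


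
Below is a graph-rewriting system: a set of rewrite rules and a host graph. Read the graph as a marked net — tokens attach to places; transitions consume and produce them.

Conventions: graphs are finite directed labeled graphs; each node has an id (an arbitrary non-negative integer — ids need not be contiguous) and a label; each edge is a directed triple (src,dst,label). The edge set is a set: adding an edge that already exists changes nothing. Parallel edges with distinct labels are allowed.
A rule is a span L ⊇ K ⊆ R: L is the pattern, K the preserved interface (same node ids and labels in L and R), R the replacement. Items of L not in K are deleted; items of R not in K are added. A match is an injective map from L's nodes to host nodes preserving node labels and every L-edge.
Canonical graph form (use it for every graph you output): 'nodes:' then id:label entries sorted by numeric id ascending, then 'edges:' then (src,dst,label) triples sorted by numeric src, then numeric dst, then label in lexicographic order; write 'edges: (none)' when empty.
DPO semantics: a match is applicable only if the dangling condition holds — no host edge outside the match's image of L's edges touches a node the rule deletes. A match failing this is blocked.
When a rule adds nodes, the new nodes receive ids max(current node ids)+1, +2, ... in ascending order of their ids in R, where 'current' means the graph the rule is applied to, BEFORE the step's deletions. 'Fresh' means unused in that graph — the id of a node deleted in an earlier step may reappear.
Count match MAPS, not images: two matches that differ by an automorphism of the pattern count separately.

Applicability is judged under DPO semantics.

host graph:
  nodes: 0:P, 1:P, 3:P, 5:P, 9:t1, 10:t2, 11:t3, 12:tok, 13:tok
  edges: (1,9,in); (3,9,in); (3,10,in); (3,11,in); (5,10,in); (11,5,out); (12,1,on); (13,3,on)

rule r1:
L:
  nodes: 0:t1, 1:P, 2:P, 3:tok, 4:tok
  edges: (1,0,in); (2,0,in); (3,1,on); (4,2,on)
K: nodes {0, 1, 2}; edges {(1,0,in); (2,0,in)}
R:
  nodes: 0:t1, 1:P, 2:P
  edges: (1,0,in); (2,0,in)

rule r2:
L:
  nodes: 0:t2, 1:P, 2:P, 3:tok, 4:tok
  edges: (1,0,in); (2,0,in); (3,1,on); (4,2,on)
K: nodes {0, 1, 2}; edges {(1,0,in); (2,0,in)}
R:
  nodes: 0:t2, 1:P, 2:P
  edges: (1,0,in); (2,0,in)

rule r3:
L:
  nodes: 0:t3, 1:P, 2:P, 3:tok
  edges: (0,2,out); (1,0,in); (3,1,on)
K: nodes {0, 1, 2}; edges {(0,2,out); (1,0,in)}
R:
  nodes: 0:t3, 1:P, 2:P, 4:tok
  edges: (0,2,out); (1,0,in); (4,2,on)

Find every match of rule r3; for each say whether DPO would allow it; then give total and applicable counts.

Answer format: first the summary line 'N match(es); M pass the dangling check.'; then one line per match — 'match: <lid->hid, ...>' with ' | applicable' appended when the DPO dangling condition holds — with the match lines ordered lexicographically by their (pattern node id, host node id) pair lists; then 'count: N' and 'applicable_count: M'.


1 match(es); 1 pass the dangling check.
match: 0->11, 1->3, 2->5, 3->13 | applicable
count: 1
applicable_count: 1


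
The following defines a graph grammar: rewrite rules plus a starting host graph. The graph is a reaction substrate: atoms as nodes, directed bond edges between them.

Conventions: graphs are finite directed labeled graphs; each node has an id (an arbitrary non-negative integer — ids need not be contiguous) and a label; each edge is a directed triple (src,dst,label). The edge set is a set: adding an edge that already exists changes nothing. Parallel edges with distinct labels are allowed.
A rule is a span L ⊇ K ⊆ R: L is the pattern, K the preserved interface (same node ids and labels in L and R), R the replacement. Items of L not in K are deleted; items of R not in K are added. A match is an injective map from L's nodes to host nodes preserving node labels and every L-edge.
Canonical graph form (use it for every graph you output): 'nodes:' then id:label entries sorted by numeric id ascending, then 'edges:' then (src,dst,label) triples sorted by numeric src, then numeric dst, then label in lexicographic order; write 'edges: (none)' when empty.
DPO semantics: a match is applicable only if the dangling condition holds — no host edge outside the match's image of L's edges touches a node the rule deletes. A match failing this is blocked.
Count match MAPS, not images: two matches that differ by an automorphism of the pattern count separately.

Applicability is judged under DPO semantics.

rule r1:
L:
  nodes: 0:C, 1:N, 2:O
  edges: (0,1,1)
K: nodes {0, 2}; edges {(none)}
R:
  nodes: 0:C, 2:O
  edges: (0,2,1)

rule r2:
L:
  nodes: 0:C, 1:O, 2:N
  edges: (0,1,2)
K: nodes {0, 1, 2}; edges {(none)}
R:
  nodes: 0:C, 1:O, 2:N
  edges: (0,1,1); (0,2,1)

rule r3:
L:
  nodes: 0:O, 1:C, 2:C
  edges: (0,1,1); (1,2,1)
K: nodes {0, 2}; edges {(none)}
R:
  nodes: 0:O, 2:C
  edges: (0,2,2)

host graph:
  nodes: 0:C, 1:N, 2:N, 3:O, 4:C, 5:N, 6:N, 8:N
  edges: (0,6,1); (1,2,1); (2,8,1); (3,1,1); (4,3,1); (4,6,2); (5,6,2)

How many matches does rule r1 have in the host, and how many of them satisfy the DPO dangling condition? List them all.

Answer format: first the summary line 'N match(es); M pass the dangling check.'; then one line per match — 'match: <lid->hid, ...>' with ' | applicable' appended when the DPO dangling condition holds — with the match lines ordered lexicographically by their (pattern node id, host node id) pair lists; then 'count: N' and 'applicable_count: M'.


1 match(es); 0 pass the dangling check.
match: 0->0, 1->6, 2->3
count: 1
applicable_count: 0


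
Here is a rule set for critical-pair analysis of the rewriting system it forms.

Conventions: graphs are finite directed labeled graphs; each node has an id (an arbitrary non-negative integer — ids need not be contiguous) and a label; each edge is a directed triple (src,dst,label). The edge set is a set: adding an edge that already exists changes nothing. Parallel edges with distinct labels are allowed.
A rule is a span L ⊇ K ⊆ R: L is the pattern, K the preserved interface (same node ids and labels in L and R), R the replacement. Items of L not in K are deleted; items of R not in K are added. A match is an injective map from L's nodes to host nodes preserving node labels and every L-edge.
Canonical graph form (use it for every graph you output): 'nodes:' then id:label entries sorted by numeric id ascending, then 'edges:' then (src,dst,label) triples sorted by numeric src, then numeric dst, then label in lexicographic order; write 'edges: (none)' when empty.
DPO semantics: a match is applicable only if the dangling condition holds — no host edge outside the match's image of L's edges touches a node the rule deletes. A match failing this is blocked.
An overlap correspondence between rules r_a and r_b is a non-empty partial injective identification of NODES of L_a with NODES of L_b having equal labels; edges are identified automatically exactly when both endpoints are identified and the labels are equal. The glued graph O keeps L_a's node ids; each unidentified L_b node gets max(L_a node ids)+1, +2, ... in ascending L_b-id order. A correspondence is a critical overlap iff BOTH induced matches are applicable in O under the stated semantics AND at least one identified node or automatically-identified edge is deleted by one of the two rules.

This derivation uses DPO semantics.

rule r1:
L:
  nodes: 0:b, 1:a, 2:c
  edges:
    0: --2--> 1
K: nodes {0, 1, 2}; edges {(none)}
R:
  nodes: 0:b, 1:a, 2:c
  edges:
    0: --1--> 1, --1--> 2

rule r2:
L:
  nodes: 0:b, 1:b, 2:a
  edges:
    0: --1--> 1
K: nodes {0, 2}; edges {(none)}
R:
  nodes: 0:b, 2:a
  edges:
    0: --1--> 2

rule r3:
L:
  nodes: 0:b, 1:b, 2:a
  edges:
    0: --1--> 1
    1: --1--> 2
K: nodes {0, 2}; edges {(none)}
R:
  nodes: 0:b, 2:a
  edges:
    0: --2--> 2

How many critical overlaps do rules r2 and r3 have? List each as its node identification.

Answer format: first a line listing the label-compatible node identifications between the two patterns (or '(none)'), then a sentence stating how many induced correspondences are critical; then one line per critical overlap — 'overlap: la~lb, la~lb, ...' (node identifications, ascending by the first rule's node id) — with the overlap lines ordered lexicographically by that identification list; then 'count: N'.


label-compatible node identifications between L(r2) and L(r3): 0~0, 0~1, 1~0, 1~1, 2~2
0 of the induced correspondences are critical overlaps of r2 and r3.
count: 0


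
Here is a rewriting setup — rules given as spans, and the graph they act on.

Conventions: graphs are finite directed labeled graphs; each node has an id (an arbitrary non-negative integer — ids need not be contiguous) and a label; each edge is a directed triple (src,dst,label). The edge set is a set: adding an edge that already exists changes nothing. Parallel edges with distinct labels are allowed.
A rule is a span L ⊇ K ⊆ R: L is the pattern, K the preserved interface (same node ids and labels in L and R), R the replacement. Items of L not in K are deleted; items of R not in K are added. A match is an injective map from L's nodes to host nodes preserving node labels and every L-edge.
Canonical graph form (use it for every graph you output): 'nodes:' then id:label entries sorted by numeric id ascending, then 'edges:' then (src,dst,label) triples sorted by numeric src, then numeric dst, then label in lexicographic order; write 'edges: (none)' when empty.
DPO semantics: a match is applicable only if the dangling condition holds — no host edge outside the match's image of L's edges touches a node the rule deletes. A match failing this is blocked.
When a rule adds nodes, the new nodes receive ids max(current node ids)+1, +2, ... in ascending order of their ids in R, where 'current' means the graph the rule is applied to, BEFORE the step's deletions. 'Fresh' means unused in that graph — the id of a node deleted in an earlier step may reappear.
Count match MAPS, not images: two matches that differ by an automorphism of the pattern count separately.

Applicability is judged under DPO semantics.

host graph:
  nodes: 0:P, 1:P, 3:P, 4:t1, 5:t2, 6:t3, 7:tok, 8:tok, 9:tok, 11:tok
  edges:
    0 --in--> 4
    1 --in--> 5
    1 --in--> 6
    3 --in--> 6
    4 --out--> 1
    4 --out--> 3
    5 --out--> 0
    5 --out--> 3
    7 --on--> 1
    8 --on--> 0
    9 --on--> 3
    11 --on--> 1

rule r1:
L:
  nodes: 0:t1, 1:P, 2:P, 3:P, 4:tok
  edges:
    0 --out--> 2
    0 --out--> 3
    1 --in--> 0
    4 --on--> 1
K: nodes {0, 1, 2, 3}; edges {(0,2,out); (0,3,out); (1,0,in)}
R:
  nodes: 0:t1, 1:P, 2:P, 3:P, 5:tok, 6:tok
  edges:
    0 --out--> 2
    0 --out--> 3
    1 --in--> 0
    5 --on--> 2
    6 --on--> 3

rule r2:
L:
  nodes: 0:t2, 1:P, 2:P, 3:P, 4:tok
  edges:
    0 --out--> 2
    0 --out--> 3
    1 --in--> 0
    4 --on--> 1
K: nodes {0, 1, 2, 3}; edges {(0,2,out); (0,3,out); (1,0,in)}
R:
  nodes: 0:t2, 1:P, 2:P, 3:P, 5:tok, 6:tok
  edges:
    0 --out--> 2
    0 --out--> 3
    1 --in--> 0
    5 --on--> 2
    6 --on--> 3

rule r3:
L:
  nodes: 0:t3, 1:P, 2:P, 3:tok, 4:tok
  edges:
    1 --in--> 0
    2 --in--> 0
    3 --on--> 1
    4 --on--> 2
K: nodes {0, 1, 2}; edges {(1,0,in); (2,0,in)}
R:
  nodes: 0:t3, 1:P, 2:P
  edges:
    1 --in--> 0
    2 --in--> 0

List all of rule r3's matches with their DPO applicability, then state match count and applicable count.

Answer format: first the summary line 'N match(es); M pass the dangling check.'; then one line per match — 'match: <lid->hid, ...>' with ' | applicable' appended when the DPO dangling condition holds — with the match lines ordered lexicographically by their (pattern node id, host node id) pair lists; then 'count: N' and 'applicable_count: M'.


4 match(es); 4 pass the dangling check.
match: 0->6, 1->1, 2->3, 3->7, 4->9 | applicable
match: 0->6, 1->1, 2->3, 3->11, 4->9 | applicable
match: 0->6, 1->3, 2->1, 3->9, 4->7 | applicable
match: 0->6, 1->3, 2->1, 3->9, 4->11 | applicable
count: 4
applicable_count: 4


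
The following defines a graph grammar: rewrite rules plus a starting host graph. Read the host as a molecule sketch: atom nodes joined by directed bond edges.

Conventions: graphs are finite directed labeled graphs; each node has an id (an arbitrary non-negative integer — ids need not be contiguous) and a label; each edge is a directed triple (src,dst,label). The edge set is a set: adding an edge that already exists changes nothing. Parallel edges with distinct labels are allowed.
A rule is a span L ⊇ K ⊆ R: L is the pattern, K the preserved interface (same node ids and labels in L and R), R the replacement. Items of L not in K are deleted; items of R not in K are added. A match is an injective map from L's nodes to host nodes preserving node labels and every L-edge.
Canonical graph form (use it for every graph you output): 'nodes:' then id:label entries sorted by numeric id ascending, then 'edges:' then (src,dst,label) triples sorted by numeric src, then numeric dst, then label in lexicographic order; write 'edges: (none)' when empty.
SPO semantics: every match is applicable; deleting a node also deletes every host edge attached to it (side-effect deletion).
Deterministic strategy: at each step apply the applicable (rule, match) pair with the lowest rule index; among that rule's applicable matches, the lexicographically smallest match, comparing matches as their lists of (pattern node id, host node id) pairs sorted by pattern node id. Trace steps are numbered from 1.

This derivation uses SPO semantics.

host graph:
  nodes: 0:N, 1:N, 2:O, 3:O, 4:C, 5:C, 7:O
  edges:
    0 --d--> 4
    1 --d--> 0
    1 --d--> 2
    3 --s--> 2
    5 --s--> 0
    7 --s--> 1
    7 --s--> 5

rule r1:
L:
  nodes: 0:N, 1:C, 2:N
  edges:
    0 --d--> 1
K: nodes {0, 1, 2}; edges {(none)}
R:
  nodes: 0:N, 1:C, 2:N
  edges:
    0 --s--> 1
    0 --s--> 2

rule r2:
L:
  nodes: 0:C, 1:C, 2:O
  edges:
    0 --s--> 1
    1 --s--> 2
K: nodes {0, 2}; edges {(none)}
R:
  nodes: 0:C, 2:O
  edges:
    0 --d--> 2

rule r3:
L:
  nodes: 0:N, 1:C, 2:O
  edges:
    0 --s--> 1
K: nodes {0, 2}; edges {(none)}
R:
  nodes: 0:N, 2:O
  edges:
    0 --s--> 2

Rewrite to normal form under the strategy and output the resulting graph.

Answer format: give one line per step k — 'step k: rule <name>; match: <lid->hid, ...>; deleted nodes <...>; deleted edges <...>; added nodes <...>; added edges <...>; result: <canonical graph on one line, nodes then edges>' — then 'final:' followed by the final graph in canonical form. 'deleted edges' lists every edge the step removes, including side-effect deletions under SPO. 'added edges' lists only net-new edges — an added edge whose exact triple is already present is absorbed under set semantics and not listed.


step 1: rule r1; match: 0->0, 1->4, 2->1; deleted nodes (none); deleted edges (0,4,d); added nodes (none); added edges (0,1,s); (0,4,s); result: nodes: 0:N, 1:N, 2:O, 3:O, 4:C, 5:C, 7:O edges: (0,1,s); (0,4,s); (1,0,d); (1,2,d); (3,2,s); (5,0,s); (7,1,s); (7,5,s)
step 2: rule r3; match: 0->0, 1->4, 2->2; deleted nodes 4; deleted edges (0,4,s); added nodes (none); added edges (0,2,s); result: nodes: 0:N, 1:N, 2:O, 3:O, 5:C, 7:O edges: (0,1,s); (0,2,s); (1,0,d); (1,2,d); (3,2,s); (5,0,s); (7,1,s); (7,5,s)
final:
nodes: 0:N, 1:N, 2:O, 3:O, 5:C, 7:O
edges: (0,1,s); (0,2,s); (1,0,d); (1,2,d); (3,2,s); (5,0,s); (7,1,s); (7,5,s)


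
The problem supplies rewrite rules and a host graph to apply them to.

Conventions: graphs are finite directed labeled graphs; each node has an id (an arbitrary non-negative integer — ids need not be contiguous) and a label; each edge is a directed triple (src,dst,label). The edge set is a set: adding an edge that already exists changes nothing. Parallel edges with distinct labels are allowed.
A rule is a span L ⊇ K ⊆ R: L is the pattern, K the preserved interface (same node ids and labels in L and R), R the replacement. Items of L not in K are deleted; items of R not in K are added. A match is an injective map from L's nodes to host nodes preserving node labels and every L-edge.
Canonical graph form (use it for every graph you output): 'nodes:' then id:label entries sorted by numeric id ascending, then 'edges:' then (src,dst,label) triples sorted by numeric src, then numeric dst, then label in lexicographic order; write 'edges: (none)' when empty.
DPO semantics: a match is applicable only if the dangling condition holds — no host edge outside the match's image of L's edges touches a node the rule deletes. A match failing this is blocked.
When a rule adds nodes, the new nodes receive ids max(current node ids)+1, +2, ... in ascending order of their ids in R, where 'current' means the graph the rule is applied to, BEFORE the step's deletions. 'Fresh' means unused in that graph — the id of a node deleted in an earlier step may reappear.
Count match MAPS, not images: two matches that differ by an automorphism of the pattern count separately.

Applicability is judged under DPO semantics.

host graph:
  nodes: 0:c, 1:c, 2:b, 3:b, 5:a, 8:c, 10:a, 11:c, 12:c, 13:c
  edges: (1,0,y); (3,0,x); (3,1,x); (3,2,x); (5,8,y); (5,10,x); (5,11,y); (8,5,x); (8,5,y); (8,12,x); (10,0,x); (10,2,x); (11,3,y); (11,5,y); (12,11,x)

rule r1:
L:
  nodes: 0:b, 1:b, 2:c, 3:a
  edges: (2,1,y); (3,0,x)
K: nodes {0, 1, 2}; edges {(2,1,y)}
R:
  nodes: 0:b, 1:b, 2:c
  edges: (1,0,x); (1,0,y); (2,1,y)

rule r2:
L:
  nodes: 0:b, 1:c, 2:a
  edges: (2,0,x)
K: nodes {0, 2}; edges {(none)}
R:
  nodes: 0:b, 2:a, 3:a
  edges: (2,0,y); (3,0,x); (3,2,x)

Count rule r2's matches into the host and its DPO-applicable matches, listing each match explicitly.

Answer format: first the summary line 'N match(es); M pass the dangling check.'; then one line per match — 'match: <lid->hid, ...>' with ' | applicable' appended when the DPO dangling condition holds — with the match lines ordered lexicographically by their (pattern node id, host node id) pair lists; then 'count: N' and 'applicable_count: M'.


6 match(es); 1 pass the dangling check.
match: 0->2, 1->0, 2->10
match: 0->2, 1->1, 2->10
match: 0->2, 1->8, 2->10
match: 0->2, 1->11, 2->10
match: 0->2, 1->12, 2->10
match: 0->2, 1->13, 2->10 | applicable
count: 6
applicable_count: 1


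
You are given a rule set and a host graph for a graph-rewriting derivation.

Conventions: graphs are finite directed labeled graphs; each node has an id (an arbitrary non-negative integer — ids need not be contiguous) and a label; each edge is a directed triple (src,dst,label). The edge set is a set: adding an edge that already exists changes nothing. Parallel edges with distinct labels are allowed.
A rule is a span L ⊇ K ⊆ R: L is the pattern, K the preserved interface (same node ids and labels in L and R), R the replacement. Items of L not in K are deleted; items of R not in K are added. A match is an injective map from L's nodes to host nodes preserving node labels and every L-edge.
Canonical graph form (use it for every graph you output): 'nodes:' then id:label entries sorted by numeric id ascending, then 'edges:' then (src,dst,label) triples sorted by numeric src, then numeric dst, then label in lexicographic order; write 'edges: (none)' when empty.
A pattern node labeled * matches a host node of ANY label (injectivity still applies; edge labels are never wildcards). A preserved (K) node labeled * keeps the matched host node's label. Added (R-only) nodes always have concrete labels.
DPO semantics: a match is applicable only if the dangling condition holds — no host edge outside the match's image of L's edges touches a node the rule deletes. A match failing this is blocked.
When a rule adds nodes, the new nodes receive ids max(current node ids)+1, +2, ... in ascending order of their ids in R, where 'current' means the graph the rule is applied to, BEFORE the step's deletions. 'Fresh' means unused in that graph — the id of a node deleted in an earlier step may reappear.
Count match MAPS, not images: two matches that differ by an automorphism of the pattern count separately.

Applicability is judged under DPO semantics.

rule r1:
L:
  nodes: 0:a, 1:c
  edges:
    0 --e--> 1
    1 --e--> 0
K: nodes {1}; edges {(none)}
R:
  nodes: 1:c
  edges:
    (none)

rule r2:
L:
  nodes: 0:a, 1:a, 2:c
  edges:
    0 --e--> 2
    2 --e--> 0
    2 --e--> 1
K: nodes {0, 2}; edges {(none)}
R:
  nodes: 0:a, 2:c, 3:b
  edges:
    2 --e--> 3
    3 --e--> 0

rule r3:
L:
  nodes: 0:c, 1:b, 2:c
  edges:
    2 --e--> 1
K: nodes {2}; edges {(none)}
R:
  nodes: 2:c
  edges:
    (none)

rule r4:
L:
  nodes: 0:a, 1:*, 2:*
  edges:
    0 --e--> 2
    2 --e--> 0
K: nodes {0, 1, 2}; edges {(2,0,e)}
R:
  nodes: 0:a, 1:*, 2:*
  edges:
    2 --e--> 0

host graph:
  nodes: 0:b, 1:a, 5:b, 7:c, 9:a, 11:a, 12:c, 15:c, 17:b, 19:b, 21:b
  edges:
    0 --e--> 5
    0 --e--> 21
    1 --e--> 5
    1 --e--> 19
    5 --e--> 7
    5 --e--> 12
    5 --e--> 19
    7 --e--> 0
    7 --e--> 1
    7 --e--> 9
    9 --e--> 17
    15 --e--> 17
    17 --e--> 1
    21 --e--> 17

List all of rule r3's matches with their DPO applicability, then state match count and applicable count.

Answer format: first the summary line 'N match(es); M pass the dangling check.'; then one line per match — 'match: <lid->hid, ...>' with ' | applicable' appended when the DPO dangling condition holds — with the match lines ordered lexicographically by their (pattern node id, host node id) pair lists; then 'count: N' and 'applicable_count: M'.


4 match(es); 0 pass the dangling check.
match: 0->7, 1->17, 2->15
match: 0->12, 1->0, 2->7
match: 0->12, 1->17, 2->15
match: 0->15, 1->0, 2->7
count: 4
applicable_count: 0
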